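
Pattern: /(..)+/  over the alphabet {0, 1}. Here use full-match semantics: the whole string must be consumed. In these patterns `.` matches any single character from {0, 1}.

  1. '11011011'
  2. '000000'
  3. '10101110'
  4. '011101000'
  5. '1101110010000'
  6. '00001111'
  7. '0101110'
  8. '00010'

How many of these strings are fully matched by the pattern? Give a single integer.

4

1 → match
2 → match
3 → match
4 → no match
5 → no match
6 → match
7 → no match
8 → no match
Total matched: 4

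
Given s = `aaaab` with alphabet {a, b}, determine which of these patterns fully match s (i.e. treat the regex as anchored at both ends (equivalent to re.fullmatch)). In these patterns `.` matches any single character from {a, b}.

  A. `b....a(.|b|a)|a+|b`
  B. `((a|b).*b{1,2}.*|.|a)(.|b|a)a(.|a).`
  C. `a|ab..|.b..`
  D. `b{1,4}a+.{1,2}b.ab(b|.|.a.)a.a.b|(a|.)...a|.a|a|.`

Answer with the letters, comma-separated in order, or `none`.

A → no match
B → match
C → no match
D → no match

B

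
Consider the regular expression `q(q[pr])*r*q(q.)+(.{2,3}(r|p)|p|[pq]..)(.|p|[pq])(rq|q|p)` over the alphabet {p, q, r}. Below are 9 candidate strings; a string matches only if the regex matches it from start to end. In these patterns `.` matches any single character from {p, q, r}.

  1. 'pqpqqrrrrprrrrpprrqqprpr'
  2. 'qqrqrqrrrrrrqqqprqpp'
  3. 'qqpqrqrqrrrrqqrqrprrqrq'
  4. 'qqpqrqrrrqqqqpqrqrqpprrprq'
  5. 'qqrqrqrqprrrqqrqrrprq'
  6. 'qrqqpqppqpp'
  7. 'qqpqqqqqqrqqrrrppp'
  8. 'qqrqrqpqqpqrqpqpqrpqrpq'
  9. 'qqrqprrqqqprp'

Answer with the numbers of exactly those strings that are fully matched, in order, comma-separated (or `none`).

1 → no match — must start with 'q'
2 → match
3 → match
4 → match
5 → match
6 → no match
7 → match
8 → match
9 → match

2, 3, 4, 5, 7, 8, 9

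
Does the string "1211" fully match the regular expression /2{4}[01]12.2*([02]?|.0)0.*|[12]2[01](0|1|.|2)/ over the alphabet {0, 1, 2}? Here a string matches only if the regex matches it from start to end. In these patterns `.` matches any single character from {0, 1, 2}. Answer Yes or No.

Yes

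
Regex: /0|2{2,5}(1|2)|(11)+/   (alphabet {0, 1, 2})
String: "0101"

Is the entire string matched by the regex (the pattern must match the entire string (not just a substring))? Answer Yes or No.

No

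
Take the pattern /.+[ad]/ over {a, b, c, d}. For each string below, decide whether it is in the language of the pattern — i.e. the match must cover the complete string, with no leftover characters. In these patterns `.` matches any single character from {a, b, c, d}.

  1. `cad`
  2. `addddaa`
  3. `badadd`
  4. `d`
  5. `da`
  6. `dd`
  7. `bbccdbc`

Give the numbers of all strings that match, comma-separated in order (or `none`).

1, 2, 3, 5, 6

1. `cad` → match
2. `addddaa` → match
3. `badadd` → match
4. `d` → no match
5. `da` → match
6. `dd` → match
7. `bbccdbc` → no match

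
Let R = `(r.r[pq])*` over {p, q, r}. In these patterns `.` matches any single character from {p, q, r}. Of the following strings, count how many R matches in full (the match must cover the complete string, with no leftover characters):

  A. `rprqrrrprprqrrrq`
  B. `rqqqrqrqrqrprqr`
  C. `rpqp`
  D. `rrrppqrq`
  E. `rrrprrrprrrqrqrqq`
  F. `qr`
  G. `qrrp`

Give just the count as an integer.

1

A → match
B → no match
C. `rpqp` → no match
D. `rrrppqrq` → no match
E → no match
F. `qr` → no match
G. `qrrp` → no match
Total matched: 1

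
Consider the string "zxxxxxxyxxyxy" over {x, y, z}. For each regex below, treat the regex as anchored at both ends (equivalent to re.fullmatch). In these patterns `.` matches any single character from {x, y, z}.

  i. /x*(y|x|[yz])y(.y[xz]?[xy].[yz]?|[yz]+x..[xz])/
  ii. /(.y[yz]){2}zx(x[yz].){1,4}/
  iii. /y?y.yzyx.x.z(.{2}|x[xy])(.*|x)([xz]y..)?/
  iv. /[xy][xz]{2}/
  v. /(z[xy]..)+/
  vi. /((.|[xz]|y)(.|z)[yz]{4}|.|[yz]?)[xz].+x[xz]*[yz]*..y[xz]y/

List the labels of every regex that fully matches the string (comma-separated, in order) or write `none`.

i → no match
ii → no match
iii → no match
iv → no match
v → no match
vi → match

vi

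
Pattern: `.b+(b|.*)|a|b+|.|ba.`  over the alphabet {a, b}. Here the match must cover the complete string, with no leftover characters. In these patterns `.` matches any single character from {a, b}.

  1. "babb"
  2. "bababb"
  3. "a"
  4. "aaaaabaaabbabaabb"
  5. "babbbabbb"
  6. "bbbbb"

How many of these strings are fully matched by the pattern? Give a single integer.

2

1 → no match
2 → no match
3 → match
4 → no match
5 → no match
6 → match
Total matched: 2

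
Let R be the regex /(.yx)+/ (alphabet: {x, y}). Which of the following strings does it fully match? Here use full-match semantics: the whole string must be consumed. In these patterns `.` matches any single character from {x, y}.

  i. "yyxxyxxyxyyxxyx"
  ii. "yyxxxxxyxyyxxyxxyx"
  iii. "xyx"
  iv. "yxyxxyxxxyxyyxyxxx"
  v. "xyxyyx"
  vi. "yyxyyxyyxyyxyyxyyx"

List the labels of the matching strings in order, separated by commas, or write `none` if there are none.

i, iii, v, vi

i → match
ii → no match
iii → match
iv → no match — must end with "yx"
v → match
vi → match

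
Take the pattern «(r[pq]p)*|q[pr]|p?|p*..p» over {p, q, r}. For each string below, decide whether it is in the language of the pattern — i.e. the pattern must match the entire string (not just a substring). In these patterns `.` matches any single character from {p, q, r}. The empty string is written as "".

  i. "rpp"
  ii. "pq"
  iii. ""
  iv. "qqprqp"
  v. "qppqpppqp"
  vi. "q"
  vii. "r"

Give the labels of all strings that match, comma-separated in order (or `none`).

i, iii

i → match
ii → no match
iii → match
iv → no match
v → no match
vi → no match
vii → no match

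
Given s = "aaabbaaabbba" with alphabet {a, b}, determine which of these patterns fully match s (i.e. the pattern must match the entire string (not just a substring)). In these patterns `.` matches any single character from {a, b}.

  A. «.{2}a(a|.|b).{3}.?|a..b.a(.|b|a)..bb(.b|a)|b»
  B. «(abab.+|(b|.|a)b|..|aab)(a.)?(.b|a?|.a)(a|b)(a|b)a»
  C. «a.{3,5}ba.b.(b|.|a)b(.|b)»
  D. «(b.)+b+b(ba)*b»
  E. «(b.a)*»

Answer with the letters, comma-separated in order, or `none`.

A → match
B → no match
C → no match
D → no match — must start with "b"
E → no match

A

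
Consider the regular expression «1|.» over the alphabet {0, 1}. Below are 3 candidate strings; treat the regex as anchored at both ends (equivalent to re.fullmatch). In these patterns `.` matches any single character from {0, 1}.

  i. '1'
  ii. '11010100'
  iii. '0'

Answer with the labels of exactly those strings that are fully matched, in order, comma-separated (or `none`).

i. '1' → match
ii. '11010100' → no match
iii. '0' → match

i, iii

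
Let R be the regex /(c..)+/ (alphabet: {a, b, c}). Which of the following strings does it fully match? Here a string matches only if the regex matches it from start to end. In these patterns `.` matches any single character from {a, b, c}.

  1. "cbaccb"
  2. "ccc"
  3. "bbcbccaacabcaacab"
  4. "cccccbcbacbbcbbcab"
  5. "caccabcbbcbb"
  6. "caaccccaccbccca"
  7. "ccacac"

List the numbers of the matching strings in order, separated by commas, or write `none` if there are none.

1 → match
2 → match
3 → no match — must start with "c"
4 → match
5 → match
6 → match
7 → match

1, 2, 4, 5, 6, 7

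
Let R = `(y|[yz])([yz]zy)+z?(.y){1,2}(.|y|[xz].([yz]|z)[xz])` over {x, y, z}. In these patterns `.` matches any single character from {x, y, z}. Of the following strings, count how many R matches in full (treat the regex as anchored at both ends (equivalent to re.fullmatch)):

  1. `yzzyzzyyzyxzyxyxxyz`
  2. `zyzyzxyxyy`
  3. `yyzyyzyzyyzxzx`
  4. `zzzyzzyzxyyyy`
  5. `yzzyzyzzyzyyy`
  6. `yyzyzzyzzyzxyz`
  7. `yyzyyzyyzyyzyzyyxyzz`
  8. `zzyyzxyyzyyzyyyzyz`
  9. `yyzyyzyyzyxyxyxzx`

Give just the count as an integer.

5

1 → no match
2. `zyzyzxyxyy` → match
3 → match
4 → match
5 → no match
6 → match
7 → match
8 → no match
9 → no match
Total matched: 5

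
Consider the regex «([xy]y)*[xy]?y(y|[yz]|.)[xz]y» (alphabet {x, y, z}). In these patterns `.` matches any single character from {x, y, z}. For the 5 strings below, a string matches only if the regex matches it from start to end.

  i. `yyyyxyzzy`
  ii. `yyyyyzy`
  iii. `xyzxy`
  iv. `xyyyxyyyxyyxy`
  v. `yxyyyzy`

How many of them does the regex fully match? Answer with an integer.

i → match
ii → match
iii → match
iv → match
v → no match
Total matched: 4

4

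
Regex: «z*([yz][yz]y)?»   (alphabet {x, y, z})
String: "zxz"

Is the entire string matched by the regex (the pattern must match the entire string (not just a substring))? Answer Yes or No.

No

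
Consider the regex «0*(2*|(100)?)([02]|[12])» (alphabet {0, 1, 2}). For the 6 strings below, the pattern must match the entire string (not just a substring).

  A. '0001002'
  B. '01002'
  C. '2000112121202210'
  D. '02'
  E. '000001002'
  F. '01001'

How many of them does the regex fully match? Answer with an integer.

5

A → match
B → match
C → no match
D → match
E → match
F → match
Total matched: 5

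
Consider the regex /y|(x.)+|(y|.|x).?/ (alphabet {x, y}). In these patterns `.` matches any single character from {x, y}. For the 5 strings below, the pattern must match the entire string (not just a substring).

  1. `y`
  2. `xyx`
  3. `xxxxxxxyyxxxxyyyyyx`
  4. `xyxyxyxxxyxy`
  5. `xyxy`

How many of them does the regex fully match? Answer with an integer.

1 → match
2 → no match
3 → no match
4 → match
5 → match
Total matched: 3

3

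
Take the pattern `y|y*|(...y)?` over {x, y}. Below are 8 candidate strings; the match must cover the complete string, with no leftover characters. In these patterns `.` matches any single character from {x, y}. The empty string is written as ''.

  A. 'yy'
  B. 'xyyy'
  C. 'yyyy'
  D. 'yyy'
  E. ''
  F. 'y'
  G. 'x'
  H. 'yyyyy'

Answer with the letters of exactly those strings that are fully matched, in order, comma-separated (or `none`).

A → match
B → match
C → match
D → match
E → match
F → match
G → no match
H → match

A, B, C, D, E, F, H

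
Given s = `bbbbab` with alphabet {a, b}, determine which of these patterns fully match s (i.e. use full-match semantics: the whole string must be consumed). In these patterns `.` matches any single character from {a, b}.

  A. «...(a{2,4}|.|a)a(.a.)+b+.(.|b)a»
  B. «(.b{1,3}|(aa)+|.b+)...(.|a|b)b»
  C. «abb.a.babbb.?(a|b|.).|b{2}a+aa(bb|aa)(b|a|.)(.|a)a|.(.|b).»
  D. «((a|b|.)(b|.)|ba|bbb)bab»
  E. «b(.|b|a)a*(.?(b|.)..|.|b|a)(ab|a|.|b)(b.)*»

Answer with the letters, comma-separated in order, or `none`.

A → no match — must end with `a`
B → no match
C → no match
D → match
E → match

D, E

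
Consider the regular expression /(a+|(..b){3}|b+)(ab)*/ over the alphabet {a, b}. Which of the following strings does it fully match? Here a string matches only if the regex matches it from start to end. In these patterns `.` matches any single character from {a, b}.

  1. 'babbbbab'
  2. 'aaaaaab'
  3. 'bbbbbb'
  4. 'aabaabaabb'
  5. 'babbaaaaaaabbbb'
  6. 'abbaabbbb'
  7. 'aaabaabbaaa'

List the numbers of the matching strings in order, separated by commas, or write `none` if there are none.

1 → no match
2 → match
3 → match
4 → no match
5 → no match
6 → match
7 → no match

2, 3, 6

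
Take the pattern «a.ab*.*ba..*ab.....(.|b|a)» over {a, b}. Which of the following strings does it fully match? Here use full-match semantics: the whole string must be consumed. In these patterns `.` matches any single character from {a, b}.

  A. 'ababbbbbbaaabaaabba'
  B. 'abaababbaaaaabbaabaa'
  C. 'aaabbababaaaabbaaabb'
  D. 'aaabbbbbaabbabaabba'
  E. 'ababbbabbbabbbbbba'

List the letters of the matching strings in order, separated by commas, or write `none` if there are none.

A → match
B → match
C → match
D → no match
E → match

A, B, C, E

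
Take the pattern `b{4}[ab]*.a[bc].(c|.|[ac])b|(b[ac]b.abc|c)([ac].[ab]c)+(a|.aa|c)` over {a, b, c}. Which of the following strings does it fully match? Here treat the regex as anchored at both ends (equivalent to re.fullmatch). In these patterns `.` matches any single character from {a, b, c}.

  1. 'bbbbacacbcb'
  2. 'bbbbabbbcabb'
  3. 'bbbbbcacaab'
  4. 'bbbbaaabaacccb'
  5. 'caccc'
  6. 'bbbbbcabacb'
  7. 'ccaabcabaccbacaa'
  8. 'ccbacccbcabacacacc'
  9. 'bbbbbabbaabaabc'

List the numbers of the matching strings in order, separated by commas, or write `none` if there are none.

1, 3, 4, 6, 8

1. 'bbbbacacbcb' → match
2. 'bbbbabbbcabb' → no match
3. 'bbbbbcacaab' → match
4 → match
5. 'caccc' → no match
6. 'bbbbbcabacb' → match
7 → no match
8 → match
9 → no match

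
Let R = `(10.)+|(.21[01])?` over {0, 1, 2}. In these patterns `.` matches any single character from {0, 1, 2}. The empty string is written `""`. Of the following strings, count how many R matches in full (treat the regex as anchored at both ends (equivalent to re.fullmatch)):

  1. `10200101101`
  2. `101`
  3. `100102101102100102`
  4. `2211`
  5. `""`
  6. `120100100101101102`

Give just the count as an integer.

1. `10200101101` → no match
2. `101` → match
3 → match
4. `2211` → match
5. `""` → match
6 → no match
Total matched: 4

4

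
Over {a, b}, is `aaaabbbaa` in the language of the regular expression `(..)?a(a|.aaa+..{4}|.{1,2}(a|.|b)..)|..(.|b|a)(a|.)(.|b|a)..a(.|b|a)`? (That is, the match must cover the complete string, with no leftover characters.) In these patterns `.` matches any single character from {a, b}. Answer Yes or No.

Yes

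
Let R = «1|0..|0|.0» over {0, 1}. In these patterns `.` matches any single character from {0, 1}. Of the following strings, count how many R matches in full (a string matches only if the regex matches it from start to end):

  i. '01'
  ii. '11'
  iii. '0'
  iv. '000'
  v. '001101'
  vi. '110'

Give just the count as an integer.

2

i → no match
ii → no match
iii → match
iv → match
v → no match
vi → no match
Total matched: 2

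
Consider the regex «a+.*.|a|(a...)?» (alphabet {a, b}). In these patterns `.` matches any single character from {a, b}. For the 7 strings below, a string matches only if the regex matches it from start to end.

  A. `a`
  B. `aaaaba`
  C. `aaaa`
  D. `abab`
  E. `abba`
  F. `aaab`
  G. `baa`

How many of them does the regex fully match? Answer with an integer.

A. `a` → match
B. `aaaaba` → match
C. `aaaa` → match
D. `abab` → match
E. `abba` → match
F. `aaab` → match
G. `baa` → no match
Total matched: 6

6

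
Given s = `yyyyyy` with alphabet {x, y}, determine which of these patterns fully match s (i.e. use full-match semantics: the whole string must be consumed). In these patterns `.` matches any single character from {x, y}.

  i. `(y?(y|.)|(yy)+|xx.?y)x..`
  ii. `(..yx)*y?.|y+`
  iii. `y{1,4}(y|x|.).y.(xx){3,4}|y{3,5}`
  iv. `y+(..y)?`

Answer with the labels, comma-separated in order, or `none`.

ii, iv

i → no match
ii → match
iii → no match
iv → match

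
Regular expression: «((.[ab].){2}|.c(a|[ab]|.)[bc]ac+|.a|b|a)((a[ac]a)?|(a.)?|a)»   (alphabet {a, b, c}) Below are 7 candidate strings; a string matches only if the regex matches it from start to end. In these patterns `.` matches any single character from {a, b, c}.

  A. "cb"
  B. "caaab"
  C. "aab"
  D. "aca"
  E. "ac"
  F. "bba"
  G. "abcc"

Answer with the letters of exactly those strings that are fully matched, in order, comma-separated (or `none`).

A → no match
B → no match
C → match
D → no match
E → no match
F → no match
G → no match

C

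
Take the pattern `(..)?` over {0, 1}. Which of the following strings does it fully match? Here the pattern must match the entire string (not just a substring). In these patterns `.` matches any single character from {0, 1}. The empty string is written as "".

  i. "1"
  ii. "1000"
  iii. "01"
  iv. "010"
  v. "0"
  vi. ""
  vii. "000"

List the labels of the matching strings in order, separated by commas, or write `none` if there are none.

iii, vi

i → no match
ii → no match
iii → match
iv → no match
v → no match
vi → match
vii → no match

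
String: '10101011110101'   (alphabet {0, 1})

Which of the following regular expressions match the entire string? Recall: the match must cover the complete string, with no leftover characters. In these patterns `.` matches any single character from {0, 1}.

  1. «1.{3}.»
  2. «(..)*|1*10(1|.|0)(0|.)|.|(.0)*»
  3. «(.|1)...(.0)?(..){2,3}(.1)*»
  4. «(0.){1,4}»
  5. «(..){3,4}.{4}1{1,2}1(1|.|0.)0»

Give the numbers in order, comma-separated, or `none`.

1 → no match
2 → match
3 → match
4 → no match — must start with '0'
5 → no match — must end with '0'

2, 3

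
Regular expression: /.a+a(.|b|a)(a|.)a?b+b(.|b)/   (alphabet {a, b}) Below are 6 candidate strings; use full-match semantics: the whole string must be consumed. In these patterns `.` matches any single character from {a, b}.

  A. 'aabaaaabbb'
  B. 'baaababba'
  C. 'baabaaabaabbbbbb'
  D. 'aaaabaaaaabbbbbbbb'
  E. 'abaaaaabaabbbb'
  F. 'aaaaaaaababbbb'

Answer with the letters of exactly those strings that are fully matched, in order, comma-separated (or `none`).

B, F

A → no match
B → match
C → no match
D → no match
E → no match
F → match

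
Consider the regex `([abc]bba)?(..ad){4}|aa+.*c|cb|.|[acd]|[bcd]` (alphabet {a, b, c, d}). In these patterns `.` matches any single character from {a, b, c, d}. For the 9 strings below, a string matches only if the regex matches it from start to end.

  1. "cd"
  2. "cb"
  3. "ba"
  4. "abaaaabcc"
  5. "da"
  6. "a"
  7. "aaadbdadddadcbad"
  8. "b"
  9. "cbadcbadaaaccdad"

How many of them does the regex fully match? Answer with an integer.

1 → no match
2 → match
3 → no match
4 → no match
5 → no match
6 → match
7 → match
8 → match
9 → no match
Total matched: 4

4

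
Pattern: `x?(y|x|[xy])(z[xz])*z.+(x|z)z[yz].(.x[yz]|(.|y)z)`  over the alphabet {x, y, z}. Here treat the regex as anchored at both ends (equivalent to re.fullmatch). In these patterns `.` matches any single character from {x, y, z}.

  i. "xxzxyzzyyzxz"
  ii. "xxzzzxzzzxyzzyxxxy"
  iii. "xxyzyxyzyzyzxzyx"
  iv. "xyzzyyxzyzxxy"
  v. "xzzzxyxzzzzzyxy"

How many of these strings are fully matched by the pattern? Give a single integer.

i → match
ii → match
iii → no match
iv → match
v → match
Total matched: 4

4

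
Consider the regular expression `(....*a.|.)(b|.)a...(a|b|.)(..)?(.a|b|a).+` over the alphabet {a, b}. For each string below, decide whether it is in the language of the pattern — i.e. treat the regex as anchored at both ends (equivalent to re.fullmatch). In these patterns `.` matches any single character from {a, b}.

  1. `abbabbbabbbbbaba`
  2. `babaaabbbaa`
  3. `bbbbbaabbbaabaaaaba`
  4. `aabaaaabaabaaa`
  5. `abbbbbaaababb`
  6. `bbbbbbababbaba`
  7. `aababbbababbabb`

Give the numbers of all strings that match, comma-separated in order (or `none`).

4

1 → no match
2. `babaaabbbaa` → no match
3 → no match
4 → match
5 → no match
6 → no match
7 → no match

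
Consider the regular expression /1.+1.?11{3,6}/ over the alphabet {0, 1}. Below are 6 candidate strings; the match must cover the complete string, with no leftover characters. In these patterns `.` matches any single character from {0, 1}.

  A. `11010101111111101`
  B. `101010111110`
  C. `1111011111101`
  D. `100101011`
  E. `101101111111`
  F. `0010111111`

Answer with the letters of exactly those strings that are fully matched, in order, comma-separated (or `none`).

E

A → no match
B. `101010111110` → no match — must end with `1`
C → no match
D. `100101011` → no match
E. `101101111111` → match
F. `0010111111` → no match — must start with `1`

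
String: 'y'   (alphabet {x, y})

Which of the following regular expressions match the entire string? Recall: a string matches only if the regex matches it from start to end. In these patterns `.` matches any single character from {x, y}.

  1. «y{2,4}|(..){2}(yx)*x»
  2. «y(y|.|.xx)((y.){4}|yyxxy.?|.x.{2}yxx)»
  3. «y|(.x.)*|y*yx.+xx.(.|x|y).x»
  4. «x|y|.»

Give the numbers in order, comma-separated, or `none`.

3, 4

1 → no match
2 → no match
3 → match
4 → match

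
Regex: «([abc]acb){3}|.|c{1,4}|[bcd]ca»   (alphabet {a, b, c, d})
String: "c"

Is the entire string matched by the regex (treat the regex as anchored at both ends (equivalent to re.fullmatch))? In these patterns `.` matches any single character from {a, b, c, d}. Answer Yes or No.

Yes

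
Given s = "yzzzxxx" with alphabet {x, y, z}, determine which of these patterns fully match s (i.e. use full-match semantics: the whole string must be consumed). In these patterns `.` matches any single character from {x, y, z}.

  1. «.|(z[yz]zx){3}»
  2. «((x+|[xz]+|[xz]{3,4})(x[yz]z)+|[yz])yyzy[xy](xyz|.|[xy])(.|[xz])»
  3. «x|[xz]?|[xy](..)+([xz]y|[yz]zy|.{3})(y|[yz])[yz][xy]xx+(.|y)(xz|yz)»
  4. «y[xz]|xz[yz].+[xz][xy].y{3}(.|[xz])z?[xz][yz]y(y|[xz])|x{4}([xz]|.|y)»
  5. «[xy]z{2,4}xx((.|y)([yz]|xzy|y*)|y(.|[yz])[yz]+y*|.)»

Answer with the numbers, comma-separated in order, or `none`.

1 → no match
2 → no match
3 → no match
4 → no match
5 → match

5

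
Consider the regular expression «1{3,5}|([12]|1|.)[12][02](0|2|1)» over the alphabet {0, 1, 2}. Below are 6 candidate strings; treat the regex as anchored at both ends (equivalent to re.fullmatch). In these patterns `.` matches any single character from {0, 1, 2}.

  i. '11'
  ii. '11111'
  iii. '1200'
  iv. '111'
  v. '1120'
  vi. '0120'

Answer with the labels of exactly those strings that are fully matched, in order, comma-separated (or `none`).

ii, iii, iv, v, vi

i. '11' → no match
ii. '11111' → match
iii. '1200' → match
iv. '111' → match
v. '1120' → match
vi. '0120' → match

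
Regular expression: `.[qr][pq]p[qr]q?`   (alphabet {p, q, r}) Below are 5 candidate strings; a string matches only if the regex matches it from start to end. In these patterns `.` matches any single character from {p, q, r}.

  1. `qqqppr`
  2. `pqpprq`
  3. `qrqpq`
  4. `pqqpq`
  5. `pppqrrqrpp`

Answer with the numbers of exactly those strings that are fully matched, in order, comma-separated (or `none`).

2, 3, 4

1 → no match
2 → match
3 → match
4 → match
5 → no match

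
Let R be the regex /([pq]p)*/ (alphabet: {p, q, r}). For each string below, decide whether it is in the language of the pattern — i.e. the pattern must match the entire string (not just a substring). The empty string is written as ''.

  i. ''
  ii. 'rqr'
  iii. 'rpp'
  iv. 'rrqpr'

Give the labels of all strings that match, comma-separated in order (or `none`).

i

i → match
ii → no match
iii → no match
iv → no match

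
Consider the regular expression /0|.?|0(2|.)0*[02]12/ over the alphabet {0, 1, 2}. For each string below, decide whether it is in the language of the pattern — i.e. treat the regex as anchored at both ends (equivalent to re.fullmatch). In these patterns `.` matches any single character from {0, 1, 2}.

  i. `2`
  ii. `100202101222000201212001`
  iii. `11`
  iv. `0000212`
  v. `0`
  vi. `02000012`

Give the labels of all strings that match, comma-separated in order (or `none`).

i, iv, v, vi

i → match
ii → no match
iii → no match
iv → match
v → match
vi → match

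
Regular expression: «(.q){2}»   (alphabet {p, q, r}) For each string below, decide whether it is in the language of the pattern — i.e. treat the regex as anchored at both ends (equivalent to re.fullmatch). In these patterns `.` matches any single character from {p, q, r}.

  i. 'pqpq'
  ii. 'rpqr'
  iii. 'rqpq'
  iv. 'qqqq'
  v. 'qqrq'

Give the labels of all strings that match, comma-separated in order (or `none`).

i, iii, iv, v

i → match
ii → no match — must end with 'q'
iii → match
iv → match
v → match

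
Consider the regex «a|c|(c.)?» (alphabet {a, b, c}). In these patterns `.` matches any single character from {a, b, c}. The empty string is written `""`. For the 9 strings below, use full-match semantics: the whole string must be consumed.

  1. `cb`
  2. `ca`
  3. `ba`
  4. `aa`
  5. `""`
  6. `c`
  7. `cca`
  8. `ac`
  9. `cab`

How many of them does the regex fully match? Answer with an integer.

1 → match
2 → match
3 → no match
4 → no match
5 → match
6 → match
7 → no match
8 → no match
9 → no match
Total matched: 4

4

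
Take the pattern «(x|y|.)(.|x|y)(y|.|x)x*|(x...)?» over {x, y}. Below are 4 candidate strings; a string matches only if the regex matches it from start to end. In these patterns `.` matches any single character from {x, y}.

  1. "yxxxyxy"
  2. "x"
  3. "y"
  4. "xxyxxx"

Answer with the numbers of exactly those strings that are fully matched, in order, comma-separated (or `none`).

1 → no match
2 → no match
3 → no match
4 → match

4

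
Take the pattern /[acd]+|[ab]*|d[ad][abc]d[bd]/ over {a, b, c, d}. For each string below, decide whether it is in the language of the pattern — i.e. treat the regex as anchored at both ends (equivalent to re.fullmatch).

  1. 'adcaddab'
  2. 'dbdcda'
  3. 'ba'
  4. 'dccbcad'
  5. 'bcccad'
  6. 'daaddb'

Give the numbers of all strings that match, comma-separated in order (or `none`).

3

1 → no match
2 → no match
3 → match
4 → no match
5 → no match
6 → no match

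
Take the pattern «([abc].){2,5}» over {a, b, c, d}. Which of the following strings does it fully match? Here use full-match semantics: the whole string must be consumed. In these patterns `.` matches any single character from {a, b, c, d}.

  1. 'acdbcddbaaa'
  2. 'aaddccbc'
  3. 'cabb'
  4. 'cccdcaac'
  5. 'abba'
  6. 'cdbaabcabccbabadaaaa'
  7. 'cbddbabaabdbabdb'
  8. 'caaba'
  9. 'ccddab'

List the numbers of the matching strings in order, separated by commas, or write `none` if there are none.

1 → no match
2 → no match
3 → match
4 → match
5 → match
6 → no match
7 → no match
8 → no match
9 → no match

3, 4, 5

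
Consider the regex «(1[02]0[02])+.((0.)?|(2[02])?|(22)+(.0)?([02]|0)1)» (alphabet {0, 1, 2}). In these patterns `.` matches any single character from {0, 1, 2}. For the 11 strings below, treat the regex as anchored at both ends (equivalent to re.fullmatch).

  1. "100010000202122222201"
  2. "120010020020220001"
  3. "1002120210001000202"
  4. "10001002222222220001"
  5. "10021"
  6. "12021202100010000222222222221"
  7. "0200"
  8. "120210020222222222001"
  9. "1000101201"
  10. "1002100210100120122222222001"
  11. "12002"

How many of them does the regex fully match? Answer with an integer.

5

1 → no match
2 → no match
3 → match
4 → no match
5. "10021" → match
6 → match
7. "0200" → no match — must start with "1"
8 → match
9. "1000101201" → no match
10 → no match
11. "12002" → match
Total matched: 5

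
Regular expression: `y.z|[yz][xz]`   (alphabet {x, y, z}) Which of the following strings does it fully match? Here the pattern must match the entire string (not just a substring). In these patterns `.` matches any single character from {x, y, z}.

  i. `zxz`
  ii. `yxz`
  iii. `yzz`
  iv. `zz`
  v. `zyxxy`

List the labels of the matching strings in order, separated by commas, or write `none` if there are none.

i. `zxz` → no match
ii. `yxz` → match
iii. `yzz` → match
iv. `zz` → match
v. `zyxxy` → no match

ii, iii, iv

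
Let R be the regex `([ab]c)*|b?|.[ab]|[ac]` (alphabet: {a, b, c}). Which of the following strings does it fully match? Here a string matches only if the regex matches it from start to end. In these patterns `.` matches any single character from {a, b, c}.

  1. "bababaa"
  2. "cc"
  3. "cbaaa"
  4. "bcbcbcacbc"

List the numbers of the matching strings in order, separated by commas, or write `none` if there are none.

1. "bababaa" → no match
2. "cc" → no match
3. "cbaaa" → no match
4. "bcbcbcacbc" → match

4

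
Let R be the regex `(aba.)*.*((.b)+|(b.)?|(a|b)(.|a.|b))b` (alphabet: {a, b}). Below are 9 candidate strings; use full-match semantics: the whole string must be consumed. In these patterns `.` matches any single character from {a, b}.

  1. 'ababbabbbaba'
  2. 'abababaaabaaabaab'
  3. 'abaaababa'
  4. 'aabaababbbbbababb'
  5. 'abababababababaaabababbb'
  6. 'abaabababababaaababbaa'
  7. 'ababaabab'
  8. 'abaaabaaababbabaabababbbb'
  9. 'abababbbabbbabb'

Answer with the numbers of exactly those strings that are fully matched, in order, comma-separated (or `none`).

2, 4, 5, 7, 8, 9

1. 'ababbabbbaba' → no match — must end with 'b'
2 → match
3. 'abaaababa' → no match — must end with 'b'
4 → match
5 → match
6 → no match — must end with 'b'
7. 'ababaabab' → match
8 → match
9 → match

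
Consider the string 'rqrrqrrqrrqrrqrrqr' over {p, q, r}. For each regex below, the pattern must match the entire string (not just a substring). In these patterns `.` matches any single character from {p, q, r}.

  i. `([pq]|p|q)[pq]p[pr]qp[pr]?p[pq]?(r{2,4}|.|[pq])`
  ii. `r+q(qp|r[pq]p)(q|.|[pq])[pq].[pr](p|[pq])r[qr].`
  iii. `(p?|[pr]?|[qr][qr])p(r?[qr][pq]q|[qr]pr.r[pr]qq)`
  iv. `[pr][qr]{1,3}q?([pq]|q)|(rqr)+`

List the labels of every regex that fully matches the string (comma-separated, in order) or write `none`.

i → no match
ii → no match
iii → no match
iv → match

iv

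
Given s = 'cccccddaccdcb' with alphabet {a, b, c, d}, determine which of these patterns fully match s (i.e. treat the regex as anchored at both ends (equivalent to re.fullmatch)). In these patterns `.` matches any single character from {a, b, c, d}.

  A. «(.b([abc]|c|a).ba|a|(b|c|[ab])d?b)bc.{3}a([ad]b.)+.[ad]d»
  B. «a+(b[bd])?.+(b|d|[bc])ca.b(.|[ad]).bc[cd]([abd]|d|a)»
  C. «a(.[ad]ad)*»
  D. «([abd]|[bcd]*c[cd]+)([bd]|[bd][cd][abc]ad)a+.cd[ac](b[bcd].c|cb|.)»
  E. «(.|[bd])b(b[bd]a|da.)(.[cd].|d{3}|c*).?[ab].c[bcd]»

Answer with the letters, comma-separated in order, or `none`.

D

A → no match — must end with 'd'
B → no match — must start with 'a'
C → no match — must start with 'a'
D → match
E → no match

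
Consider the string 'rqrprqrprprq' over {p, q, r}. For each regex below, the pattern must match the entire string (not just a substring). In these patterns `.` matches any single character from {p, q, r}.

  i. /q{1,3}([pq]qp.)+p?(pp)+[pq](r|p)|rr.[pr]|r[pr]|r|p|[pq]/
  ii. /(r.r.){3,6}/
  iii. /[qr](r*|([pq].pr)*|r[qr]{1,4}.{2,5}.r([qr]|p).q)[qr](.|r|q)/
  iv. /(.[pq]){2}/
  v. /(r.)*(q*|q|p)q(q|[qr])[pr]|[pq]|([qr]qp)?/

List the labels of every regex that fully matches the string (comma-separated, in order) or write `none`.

i → no match
ii → match
iii → no match
iv → no match
v → no match

ii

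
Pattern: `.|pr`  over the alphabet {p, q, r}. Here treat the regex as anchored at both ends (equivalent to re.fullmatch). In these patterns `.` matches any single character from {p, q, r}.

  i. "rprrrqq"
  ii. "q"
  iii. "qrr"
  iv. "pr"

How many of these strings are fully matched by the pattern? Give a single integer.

2

i → no match
ii → match
iii → no match
iv → match
Total matched: 2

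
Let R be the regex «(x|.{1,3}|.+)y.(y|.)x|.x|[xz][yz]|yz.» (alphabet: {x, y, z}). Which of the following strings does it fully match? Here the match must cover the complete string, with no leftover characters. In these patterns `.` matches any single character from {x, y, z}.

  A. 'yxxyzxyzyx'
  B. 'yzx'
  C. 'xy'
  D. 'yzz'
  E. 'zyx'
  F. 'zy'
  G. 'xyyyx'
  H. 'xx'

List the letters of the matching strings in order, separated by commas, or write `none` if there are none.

A → match
B → match
C → match
D → match
E → no match
F → match
G → match
H → match

A, B, C, D, F, G, H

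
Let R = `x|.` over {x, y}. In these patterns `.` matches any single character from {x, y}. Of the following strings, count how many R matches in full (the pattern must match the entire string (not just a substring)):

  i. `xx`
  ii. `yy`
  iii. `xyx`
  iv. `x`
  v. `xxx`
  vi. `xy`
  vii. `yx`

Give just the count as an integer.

i → no match
ii → no match
iii → no match
iv → match
v → no match
vi → no match
vii → no match
Total matched: 1

1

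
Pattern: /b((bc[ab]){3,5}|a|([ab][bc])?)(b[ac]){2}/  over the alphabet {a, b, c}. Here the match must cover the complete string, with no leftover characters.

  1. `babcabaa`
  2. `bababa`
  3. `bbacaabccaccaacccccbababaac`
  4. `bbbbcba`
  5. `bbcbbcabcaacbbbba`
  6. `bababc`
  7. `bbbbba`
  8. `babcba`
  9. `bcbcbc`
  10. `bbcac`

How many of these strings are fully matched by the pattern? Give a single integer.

1 → no match
2 → match
3 → no match
4 → match
5 → no match
6 → match
7 → no match
8 → match
9 → no match
10 → no match
Total matched: 4

4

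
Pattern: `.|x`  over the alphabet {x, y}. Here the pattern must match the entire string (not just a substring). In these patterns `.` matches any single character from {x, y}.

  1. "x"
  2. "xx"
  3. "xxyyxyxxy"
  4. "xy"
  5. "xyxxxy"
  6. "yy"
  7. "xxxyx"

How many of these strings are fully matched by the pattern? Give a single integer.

1

1 → match
2 → no match
3 → no match
4 → no match
5 → no match
6 → no match
7 → no match
Total matched: 1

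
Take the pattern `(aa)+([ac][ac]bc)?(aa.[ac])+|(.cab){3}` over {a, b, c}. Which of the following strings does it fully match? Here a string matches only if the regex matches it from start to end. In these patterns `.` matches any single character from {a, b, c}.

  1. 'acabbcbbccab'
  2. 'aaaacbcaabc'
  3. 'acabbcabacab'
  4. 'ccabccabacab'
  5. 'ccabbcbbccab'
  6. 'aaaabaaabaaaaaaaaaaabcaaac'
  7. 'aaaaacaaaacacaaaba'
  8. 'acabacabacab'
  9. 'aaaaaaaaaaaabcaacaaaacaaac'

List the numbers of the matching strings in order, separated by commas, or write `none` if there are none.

1 → no match
2 → no match
3 → match
4 → match
5 → no match
6 → match
7 → no match
8 → match
9 → match

3, 4, 6, 8, 9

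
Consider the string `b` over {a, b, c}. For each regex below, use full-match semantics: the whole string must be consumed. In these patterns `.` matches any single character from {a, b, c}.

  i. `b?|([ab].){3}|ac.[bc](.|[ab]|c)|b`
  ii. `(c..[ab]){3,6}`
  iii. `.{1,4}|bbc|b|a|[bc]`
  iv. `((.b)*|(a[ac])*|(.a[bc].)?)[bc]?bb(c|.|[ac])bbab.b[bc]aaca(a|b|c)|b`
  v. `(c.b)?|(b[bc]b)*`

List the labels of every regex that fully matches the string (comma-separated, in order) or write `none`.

i, iii, iv

i → match
ii → no match — must start with `c`
iii → match
iv → match
v → no match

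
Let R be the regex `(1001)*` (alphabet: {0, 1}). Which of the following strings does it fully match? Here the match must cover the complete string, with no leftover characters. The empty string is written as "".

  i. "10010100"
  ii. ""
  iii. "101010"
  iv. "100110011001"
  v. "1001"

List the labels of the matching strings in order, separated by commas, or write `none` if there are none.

i → no match
ii → match
iii → no match
iv → match
v → match

ii, iv, v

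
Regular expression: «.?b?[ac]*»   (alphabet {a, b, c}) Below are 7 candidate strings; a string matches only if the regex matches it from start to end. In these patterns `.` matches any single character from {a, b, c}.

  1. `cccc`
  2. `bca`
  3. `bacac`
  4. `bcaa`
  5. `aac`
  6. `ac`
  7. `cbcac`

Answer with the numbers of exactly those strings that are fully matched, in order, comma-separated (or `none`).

1, 2, 3, 4, 5, 6, 7

1 → match
2 → match
3 → match
4 → match
5 → match
6 → match
7 → match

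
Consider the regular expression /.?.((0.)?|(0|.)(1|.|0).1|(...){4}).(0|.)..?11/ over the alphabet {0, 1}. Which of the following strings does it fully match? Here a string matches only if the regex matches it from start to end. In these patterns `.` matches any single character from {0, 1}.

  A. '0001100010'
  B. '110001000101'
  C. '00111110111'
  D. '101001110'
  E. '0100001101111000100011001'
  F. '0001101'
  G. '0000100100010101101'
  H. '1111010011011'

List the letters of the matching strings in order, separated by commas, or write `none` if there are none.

A. '0001100010' → no match — must end with '11'
B. '110001000101' → no match — must end with '11'
C. '00111110111' → match
D. '101001110' → no match — must end with '11'
E → no match — must end with '11'
F. '0001101' → no match — must end with '11'
G → no match — must end with '11'
H → no match

C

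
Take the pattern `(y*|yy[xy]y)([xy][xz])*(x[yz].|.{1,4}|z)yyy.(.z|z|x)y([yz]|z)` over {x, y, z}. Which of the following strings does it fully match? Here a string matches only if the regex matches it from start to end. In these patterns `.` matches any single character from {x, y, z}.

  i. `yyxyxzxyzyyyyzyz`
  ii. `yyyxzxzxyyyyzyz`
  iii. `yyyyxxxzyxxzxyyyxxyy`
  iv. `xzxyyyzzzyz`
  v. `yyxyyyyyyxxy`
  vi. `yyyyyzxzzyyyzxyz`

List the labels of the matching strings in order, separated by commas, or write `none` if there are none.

i → match
ii → match
iii → match
iv → match
v → no match
vi → match

i, ii, iii, iv, vi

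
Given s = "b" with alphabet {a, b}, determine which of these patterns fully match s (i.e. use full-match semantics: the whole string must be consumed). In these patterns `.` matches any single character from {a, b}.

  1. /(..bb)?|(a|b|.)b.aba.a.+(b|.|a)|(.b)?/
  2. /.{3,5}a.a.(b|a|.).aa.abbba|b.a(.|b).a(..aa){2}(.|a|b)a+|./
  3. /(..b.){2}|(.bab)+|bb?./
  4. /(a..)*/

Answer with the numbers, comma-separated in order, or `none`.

2

1 → no match
2 → match
3 → no match
4 → no match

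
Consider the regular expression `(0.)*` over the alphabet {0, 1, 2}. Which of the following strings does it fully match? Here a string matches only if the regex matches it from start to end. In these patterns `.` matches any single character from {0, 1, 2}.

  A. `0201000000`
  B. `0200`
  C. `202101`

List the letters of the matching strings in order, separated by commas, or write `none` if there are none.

A → match
B → match
C → no match

A, B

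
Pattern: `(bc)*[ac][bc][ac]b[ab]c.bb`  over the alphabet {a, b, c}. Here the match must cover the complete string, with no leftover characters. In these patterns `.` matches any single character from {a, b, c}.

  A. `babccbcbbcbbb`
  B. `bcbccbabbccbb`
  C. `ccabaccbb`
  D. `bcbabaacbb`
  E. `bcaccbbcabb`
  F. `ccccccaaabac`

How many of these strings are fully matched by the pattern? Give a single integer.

3

A → no match
B → match
C → match
D → no match
E → match
F → no match — must end with `bb`
Total matched: 3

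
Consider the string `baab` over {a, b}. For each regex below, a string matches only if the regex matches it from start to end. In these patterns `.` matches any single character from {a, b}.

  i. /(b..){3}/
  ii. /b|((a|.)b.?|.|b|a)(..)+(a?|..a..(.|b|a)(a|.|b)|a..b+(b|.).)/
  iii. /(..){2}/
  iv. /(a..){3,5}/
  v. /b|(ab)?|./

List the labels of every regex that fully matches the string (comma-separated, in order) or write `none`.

iii

i → no match
ii → no match
iii → match
iv → no match — must start with `a`
v → no match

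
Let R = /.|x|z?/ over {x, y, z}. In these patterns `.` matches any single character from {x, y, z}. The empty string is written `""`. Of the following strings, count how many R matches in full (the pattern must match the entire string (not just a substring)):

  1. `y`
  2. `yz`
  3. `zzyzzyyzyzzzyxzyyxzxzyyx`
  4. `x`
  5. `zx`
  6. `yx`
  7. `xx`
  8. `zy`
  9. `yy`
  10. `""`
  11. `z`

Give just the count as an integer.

4

1 → match
2 → no match
3 → no match
4 → match
5 → no match
6 → no match
7 → no match
8 → no match
9 → no match
10 → match
11 → match
Total matched: 4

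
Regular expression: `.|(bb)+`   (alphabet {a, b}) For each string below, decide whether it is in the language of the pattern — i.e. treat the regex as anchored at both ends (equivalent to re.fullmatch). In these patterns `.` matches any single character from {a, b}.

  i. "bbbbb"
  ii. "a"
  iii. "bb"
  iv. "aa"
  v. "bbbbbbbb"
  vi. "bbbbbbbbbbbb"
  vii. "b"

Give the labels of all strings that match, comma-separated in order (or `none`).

i → no match
ii → match
iii → match
iv → no match
v → match
vi → match
vii → match

ii, iii, v, vi, vii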